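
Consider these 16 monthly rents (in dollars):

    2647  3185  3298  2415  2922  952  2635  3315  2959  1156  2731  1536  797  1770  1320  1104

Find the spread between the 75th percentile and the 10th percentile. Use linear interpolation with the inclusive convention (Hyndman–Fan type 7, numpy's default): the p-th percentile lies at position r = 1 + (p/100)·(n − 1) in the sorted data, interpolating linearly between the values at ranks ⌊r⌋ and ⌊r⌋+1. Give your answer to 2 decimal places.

1903.25

Sorted: 797, 952, 1104, 1156, 1320, 1536, 1770, 2415, 2635, 2647, 2731, 2922, 2959, 3185, 3298, 3315.
n = 16.
P10: r = 2.5; ranks 2–3 are 952, 1104; interpolating gives 1028.
P75: r = 12.25; ranks 12–13 are 2922, 2959; interpolating gives 2931.25.
Difference: 2931.25 − 1028 = 1903.25.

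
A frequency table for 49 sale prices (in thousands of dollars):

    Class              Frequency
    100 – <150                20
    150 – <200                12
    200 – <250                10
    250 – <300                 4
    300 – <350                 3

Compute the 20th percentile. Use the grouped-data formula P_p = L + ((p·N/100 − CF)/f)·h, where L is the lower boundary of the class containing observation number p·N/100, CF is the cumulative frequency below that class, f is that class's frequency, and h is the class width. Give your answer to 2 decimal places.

N = 49; target position k = 20/100 · 49 = 9.8.
Cumulative frequencies: 20, 32, 42, 46, 49.
Observation 9.8 falls in the class 100 – <150.
L = 100, CF = 0, f = 20, h = 50.
P20 = 100 + ((9.8 − 0)/20)·50 = 100 + 24.5 = 124.5.

124.50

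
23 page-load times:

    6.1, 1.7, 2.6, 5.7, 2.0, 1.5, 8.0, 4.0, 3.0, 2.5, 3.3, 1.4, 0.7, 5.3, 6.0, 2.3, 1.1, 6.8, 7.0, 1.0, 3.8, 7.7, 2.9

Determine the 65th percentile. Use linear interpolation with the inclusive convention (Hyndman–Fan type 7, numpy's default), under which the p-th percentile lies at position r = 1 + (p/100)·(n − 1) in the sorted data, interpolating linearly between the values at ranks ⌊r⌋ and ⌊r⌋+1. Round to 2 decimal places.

4.39

Sorted: 0.7, 1.0, 1.1, 1.4, 1.5, 1.7, 2.0, 2.3, 2.5, 2.6, 2.9, 3.0, 3.3, 3.8, 4.0, 5.3, 5.7, 6.0, 6.1, 6.8, 7.0, 7.7, 8.0.
n = 23.
r = 1 + (65/100)·(23 − 1) = 1 + 14.3 = 15.3.
Rank 15 is 4.0 and rank 16 is 5.3.
Interpolate: 4.0 + 0.3·(5.3 − 4.0) = 4.0 + 0.3·1.3 = 4.39.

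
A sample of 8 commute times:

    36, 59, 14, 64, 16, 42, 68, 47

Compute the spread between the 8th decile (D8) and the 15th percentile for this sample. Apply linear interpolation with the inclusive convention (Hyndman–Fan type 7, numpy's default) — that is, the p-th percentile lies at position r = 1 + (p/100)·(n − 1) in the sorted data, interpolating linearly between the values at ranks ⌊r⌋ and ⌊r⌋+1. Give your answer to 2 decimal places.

45.00

Sorted: 14, 16, 36, 42, 47, 59, 64, 68.
n = 8.
P15: r = 2.05; ranks 2–3 are 16, 36; interpolating gives 17.
P80: r = 6.6; ranks 6–7 are 59, 64; interpolating gives 62.
Difference: 62 − 17 = 45.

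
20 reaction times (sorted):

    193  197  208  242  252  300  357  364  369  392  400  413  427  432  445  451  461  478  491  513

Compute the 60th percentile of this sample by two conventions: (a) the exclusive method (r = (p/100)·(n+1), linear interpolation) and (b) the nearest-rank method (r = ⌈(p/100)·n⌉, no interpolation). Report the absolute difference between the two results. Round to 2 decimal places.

8.40

n = 20.
(a) r = 12.6; between ranks 12 (413) and 13 (427): 421.4.
(b) the nearest-rank method: rank 12 → 413.
|421.4 − 413| = 8.4.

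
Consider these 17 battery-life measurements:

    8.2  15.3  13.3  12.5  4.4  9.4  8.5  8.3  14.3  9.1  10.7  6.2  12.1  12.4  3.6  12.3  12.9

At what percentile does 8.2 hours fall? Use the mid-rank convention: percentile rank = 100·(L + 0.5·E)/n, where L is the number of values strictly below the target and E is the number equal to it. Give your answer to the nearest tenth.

Sorted: 3.6, 4.4, 6.2, 8.2, 8.3, 8.5, 9.1, 9.4, 10.7, 12.1, 12.3, 12.4, 12.5, 12.9, 13.3, 14.3, 15.3.
Count below 8.2: L = 3; count equal: E = 1; n = 17.
Percentile rank = 100·(3 + 0.5·1)/17 = 100·3.5/17 = 20.59.

20.6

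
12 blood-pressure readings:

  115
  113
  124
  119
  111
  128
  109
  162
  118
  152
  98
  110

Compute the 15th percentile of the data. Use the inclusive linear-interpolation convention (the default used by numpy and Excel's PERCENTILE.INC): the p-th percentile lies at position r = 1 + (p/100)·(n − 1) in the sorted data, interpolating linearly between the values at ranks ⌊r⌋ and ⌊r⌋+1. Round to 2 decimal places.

109.65

Sorted: 98, 109, 110, 111, 113, 115, 118, 119, 124, 128, 152, 162.
n = 12.
r = 1 + (15/100)·(12 − 1) = 1 + 1.65 = 2.65.
Rank 2 is 109 and rank 3 is 110.
Interpolate: 109 + 0.65·(110 − 109) = 109 + 0.65·1 = 109.65.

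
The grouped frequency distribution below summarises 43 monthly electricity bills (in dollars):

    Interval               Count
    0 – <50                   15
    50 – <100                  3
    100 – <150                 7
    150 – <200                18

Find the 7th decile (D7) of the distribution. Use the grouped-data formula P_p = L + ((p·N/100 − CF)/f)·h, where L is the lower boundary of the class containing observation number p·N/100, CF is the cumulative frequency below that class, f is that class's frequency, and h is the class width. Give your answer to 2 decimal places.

164.17

N = 43; target position k = 70/100 · 43 = 30.1.
Cumulative frequencies: 15, 18, 25, 43.
Observation 30.1 falls in the class 150 – <200.
L = 150, CF = 25, f = 18, h = 50.
P70 = 150 + ((30.1 − 25)/18)·50 = 150 + 14.1667 = 164.167.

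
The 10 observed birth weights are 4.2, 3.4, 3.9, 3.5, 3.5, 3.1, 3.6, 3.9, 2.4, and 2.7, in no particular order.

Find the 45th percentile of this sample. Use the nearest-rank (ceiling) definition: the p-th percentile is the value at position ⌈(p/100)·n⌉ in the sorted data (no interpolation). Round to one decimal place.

Sorted: 2.4, 2.7, 3.1, 3.4, 3.5, 3.5, 3.6, 3.9, 3.9, 4.2.
n = 10.
Position = ⌈45/100 · 10⌉ = ⌈4.5⌉ = 5.
The value at rank 5 is 3.5.

3.5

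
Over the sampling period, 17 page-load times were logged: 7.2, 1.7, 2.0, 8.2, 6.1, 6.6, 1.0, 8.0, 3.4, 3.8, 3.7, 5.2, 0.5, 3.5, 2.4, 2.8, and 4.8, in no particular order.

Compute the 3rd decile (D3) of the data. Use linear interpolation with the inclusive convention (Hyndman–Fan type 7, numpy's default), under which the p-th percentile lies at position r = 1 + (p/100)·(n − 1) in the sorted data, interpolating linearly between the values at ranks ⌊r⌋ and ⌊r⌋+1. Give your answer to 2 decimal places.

2.72

Sorted: 0.5, 1.0, 1.7, 2.0, 2.4, 2.8, 3.4, 3.5, 3.7, 3.8, 4.8, 5.2, 6.1, 6.6, 7.2, 8.0, 8.2.
n = 17.
r = 1 + (30/100)·(17 − 1) = 1 + 4.8 = 5.8.
Rank 5 is 2.4 and rank 6 is 2.8.
Interpolate: 2.4 + 0.8·(2.8 − 2.4) = 2.4 + 0.8·0.4 = 2.72.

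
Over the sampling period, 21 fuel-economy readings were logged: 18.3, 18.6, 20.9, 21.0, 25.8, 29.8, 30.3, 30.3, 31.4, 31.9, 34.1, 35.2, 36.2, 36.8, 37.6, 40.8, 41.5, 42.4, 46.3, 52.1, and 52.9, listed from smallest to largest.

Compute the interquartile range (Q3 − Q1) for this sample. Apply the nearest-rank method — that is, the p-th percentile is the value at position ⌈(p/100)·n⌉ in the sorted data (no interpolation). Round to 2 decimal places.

11.00

n = 21.
P25: rank ⌈25/100·21⌉ = 6 → 29.8.
P75: rank ⌈75/100·21⌉ = 16 → 40.8.
Difference: 40.8 − 29.8 = 11.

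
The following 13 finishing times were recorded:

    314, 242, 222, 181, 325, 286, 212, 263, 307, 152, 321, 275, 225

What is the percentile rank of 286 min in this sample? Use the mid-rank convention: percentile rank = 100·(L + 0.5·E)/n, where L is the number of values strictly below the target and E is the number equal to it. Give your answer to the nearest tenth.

65.4

Sorted: 152, 181, 212, 222, 225, 242, 263, 275, 286, 307, 314, 321, 325.
Count below 286: L = 8; count equal: E = 1; n = 13.
Percentile rank = 100·(8 + 0.5·1)/13 = 100·8.5/13 = 65.38.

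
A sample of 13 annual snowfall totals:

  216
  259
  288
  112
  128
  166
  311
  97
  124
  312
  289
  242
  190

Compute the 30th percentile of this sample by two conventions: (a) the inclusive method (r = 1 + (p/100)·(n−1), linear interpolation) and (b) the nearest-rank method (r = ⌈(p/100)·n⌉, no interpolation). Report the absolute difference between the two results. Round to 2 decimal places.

22.80

Sorted: 97, 112, 124, 128, 166, 190, 216, 242, 259, 288, 289, 311, 312.
n = 13.
(a) r = 4.6; between ranks 4 (128) and 5 (166): 150.8.
(b) the nearest-rank method: rank 4 → 128.
|150.8 − 128| = 22.8.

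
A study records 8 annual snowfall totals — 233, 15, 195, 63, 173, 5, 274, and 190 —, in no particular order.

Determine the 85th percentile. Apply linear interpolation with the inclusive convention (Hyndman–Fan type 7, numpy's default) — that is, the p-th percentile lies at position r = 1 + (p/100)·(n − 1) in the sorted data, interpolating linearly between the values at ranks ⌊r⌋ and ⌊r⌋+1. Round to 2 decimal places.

231.10

Sorted: 5, 15, 63, 173, 190, 195, 233, 274.
n = 8.
r = 1 + (85/100)·(8 − 1) = 1 + 5.95 = 6.95.
Rank 6 is 195 and rank 7 is 233.
Interpolate: 195 + 0.95·(233 − 195) = 195 + 0.95·38 = 231.1.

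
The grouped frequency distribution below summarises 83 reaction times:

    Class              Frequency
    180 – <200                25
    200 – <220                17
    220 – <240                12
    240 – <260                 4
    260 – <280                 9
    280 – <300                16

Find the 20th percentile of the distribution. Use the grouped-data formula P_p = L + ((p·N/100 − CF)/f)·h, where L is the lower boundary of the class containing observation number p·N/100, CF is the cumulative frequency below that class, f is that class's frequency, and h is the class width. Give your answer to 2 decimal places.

N = 83; target position k = 20/100 · 83 = 16.6.
Cumulative frequencies: 25, 42, 54, 58, 67, 83.
Observation 16.6 falls in the class 180 – <200.
L = 180, CF = 0, f = 25, h = 20.
P20 = 180 + ((16.6 − 0)/25)·20 = 180 + 13.28 = 193.28.

193.28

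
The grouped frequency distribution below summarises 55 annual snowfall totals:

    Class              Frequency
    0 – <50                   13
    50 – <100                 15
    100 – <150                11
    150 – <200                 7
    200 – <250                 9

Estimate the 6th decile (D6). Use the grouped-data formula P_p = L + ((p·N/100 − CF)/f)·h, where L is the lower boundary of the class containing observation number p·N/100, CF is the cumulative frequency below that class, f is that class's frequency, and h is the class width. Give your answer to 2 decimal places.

N = 55; target position k = 60/100 · 55 = 33.
Cumulative frequencies: 13, 28, 39, 46, 55.
Observation 33 falls in the class 100 – <150.
L = 100, CF = 28, f = 11, h = 50.
P60 = 100 + ((33 − 28)/11)·50 = 100 + 22.7273 = 122.727.

122.73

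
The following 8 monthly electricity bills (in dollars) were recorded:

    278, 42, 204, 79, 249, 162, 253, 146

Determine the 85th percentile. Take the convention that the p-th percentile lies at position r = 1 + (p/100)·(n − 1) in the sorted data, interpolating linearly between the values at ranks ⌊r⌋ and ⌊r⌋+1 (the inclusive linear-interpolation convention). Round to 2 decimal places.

252.80

Sorted: 42, 79, 146, 162, 204, 249, 253, 278.
n = 8.
r = 1 + (85/100)·(8 − 1) = 1 + 5.95 = 6.95.
Rank 6 is 249 and rank 7 is 253.
Interpolate: 249 + 0.95·(253 − 249) = 249 + 0.95·4 = 252.8.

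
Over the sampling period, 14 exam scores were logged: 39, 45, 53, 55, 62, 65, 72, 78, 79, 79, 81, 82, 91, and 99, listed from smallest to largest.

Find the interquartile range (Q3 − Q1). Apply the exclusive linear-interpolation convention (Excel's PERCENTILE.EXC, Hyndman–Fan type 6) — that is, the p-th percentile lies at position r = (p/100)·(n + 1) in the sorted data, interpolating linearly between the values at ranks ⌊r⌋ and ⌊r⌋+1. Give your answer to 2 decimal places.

n = 14.
P25: r = 3.75; ranks 3–4 are 53, 55; interpolating gives 54.5.
P75: r = 11.25; ranks 11–12 are 81, 82; interpolating gives 81.25.
Difference: 81.25 − 54.5 = 26.75.

26.75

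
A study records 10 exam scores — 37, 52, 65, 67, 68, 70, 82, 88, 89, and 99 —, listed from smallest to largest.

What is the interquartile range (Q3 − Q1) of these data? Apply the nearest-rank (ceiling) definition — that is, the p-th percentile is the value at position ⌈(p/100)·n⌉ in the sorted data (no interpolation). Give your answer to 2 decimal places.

23.00

n = 10.
P25: rank ⌈25/100·10⌉ = 3 → 65.
P75: rank ⌈75/100·10⌉ = 8 → 88.
Difference: 88 − 65 = 23.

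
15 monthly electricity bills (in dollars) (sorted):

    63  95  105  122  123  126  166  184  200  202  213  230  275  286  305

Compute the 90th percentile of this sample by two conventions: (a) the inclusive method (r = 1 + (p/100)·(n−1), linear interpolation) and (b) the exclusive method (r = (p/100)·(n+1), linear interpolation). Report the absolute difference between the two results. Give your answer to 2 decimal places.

12.00

n = 15.
(a) r = 13.6; between ranks 13 (275) and 14 (286): 281.6.
(b) r = 14.4; between ranks 14 (286) and 15 (305): 293.6.
|281.6 − 293.6| = 12.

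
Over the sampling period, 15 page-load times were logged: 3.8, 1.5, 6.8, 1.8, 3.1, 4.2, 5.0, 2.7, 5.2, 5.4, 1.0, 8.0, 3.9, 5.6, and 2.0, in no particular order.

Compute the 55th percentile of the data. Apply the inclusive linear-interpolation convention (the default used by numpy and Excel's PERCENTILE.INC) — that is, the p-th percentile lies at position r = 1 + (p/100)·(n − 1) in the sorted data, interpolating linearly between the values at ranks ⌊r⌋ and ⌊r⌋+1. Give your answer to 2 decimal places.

Sorted: 1.0, 1.5, 1.8, 2.0, 2.7, 3.1, 3.8, 3.9, 4.2, 5.0, 5.2, 5.4, 5.6, 6.8, 8.0.
n = 15.
r = 1 + (55/100)·(15 − 1) = 1 + 7.7 = 8.7.
Rank 8 is 3.9 and rank 9 is 4.2.
Interpolate: 3.9 + 0.7·(4.2 − 3.9) = 3.9 + 0.7·0.3 = 4.11.

4.11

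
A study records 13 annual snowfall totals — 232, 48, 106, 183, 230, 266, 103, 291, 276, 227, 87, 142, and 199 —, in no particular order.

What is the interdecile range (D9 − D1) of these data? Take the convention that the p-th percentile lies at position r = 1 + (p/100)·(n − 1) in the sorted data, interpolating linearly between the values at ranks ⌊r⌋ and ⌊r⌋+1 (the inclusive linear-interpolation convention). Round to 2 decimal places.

Sorted: 48, 87, 103, 106, 142, 183, 199, 227, 230, 232, 266, 276, 291.
n = 13.
P10: r = 2.2; ranks 2–3 are 87, 103; interpolating gives 90.2.
P90: r = 11.8; ranks 11–12 are 266, 276; interpolating gives 274.
Difference: 274 − 90.2 = 183.8.

183.80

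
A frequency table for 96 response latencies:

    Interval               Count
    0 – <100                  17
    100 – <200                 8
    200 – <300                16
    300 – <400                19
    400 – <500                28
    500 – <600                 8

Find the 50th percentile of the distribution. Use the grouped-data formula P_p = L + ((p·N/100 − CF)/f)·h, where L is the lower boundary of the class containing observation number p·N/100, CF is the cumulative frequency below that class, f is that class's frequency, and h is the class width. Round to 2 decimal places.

N = 96; target position k = 50/100 · 96 = 48.
Cumulative frequencies: 17, 25, 41, 60, 88, 96.
Observation 48 falls in the class 300 – <400.
L = 300, CF = 41, f = 19, h = 100.
P50 = 300 + ((48 − 41)/19)·100 = 300 + 36.8421 = 336.842.

336.84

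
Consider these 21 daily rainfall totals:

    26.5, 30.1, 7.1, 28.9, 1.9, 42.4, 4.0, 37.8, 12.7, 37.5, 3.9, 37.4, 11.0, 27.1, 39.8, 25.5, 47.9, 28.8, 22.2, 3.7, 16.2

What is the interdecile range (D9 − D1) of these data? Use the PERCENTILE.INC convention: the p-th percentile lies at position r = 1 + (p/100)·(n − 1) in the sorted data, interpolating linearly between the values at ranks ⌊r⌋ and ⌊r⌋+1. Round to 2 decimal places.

35.90

Sorted: 1.9, 3.7, 3.9, 4.0, 7.1, 11.0, 12.7, 16.2, 22.2, 25.5, 26.5, 27.1, 28.8, 28.9, 30.1, 37.4, 37.5, 37.8, 39.8, 42.4, 47.9.
n = 21.
P10: r = 3 (integer) → 3.9.
P90: r = 19 (integer) → 39.8.
Difference: 39.8 − 3.9 = 35.9.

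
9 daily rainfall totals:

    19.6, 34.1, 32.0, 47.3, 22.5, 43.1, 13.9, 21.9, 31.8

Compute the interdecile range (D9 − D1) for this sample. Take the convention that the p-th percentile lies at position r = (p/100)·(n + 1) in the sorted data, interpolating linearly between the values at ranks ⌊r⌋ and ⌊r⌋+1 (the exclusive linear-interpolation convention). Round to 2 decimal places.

33.40

Sorted: 13.9, 19.6, 21.9, 22.5, 31.8, 32.0, 34.1, 43.1, 47.3.
n = 9.
P10: r = 1 (integer) → 13.9.
P90: r = 9 (integer) → 47.3.
Difference: 47.3 − 13.9 = 33.4.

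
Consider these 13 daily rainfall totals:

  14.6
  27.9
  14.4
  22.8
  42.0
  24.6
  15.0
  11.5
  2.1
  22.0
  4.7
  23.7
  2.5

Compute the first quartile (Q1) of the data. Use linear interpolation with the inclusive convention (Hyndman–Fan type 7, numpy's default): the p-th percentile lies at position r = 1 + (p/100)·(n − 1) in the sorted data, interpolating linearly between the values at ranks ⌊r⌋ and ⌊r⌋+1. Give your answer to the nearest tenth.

Sorted: 2.1, 2.5, 4.7, 11.5, 14.4, 14.6, 15.0, 22.0, 22.8, 23.7, 24.6, 27.9, 42.0.
n = 13.
r = 1 + (25/100)·(13 − 1) = 1 + 3 = 4.
r is an integer, so P25 is the value at rank 4: 11.5.

11.5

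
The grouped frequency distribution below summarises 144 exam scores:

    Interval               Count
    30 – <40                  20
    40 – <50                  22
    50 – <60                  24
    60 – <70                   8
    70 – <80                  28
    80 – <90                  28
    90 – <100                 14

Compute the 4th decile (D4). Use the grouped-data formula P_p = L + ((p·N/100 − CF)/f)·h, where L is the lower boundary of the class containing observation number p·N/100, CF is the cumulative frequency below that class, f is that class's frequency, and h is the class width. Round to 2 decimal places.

56.50

N = 144; target position k = 40/100 · 144 = 57.6.
Cumulative frequencies: 20, 42, 66, 74, 102, 130, 144.
Observation 57.6 falls in the class 50 – <60.
L = 50, CF = 42, f = 24, h = 10.
P40 = 50 + ((57.6 − 42)/24)·10 = 50 + 6.5 = 56.5.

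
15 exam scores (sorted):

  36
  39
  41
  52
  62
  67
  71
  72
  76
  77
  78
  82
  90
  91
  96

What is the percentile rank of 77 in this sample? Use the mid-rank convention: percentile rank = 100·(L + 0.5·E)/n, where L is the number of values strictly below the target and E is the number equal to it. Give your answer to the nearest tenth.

Count below 77: L = 9; count equal: E = 1; n = 15.
Percentile rank = 100·(9 + 0.5·1)/15 = 100·9.5/15 = 63.33.

63.3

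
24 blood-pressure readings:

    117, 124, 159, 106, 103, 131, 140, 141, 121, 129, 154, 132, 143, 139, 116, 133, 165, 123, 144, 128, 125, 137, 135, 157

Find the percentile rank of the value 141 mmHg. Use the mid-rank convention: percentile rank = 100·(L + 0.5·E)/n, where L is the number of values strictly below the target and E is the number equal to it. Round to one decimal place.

72.9

Sorted: 103, 106, 116, 117, 121, 123, 124, 125, 128, 129, 131, 132, 133, 135, 137, 139, 140, 141, 143, 144, 154, 157, 159, 165.
Count below 141: L = 17; count equal: E = 1; n = 24.
Percentile rank = 100·(17 + 0.5·1)/24 = 100·17.5/24 = 72.92.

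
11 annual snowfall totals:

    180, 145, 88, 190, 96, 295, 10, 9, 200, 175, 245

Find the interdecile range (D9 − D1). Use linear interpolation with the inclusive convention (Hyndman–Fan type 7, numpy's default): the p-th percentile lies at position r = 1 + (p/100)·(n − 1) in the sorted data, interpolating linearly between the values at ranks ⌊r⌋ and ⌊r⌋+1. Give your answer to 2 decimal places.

Sorted: 9, 10, 88, 96, 145, 175, 180, 190, 200, 245, 295.
n = 11.
P10: r = 2 (integer) → 10.
P90: r = 10 (integer) → 245.
Difference: 245 − 10 = 235.

235.00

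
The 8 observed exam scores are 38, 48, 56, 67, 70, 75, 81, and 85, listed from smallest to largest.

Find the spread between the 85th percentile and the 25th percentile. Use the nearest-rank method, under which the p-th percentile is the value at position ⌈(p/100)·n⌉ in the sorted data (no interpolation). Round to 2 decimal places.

n = 8.
P25: rank ⌈25/100·8⌉ = 2 → 48.
P85: rank ⌈85/100·8⌉ = 7 → 81.
Difference: 81 − 48 = 33.

33.00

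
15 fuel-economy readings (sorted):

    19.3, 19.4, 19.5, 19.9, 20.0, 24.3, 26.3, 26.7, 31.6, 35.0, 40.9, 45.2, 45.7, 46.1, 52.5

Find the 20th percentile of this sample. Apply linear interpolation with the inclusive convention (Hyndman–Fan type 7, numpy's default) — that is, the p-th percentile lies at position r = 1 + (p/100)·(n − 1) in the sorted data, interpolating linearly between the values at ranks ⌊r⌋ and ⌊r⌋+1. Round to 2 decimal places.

19.82

n = 15.
r = 1 + (20/100)·(15 − 1) = 1 + 2.8 = 3.8.
Rank 3 is 19.5 and rank 4 is 19.9.
Interpolate: 19.5 + 0.8·(19.9 − 19.5) = 19.5 + 0.8·0.4 = 19.82.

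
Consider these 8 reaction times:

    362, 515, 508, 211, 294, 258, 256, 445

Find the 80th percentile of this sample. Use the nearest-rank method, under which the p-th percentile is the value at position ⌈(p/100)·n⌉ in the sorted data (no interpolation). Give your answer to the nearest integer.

508

Sorted: 211, 256, 258, 294, 362, 445, 508, 515.
n = 8.
Position = ⌈80/100 · 8⌉ = ⌈6.4⌉ = 7.
The value at rank 7 is 508.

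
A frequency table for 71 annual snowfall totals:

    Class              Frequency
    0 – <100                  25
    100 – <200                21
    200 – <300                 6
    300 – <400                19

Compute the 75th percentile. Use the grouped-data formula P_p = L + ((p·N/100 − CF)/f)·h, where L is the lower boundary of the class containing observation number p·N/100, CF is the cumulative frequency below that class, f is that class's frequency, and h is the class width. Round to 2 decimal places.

N = 71; target position k = 75/100 · 71 = 53.25.
Cumulative frequencies: 25, 46, 52, 71.
Observation 53.25 falls in the class 300 – <400.
L = 300, CF = 52, f = 19, h = 100.
P75 = 300 + ((53.25 − 52)/19)·100 = 300 + 6.57895 = 306.579.

306.58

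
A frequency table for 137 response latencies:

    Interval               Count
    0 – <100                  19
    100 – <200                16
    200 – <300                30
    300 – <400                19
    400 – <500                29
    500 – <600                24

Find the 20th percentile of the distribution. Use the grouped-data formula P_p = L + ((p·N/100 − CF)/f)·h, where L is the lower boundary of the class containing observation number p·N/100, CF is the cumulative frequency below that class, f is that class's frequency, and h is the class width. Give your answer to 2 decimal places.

N = 137; target position k = 20/100 · 137 = 27.4.
Cumulative frequencies: 19, 35, 65, 84, 113, 137.
Observation 27.4 falls in the class 100 – <200.
L = 100, CF = 19, f = 16, h = 100.
P20 = 100 + ((27.4 − 19)/16)·100 = 100 + 52.5 = 152.5.

152.50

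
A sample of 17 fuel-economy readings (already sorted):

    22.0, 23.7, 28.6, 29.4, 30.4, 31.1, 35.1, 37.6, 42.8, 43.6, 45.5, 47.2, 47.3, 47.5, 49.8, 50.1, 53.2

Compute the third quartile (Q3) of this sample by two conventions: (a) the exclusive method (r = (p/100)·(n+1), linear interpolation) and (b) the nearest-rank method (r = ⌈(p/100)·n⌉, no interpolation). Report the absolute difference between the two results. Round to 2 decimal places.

0.10

n = 17.
(a) r = 13.5; between ranks 13 (47.3) and 14 (47.5): 47.4.
(b) the nearest-rank method: rank 13 → 47.3.
|47.4 − 47.3| = 0.1.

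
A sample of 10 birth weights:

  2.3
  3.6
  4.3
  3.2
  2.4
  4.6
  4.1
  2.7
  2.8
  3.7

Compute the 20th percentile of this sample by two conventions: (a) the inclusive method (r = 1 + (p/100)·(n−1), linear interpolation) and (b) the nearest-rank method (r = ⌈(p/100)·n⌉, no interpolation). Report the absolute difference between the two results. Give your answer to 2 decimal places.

0.24

Sorted: 2.3, 2.4, 2.7, 2.8, 3.2, 3.6, 3.7, 4.1, 4.3, 4.6.
n = 10.
(a) r = 2.8; between ranks 2 (2.4) and 3 (2.7): 2.64.
(b) the nearest-rank method: rank 2 → 2.4.
|2.64 − 2.4| = 0.24.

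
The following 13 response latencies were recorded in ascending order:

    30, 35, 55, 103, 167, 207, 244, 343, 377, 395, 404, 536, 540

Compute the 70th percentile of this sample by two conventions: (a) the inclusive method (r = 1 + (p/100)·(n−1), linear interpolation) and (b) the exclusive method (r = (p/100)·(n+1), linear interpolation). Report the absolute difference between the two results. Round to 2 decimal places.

n = 13.
(a) r = 9.4; between ranks 9 (377) and 10 (395): 384.2.
(b) r = 9.8; between ranks 9 (377) and 10 (395): 391.4.
|384.2 − 391.4| = 7.2.

7.20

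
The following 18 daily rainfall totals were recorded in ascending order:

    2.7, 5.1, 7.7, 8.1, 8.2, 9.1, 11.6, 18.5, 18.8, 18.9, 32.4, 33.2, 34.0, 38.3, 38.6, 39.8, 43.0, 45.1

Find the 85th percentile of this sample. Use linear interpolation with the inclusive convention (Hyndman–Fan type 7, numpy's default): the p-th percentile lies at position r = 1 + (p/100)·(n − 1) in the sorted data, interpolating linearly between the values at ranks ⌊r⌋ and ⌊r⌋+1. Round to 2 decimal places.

39.14

n = 18.
r = 1 + (85/100)·(18 − 1) = 1 + 14.45 = 15.45.
Rank 15 is 38.6 and rank 16 is 39.8.
Interpolate: 38.6 + 0.45·(39.8 − 38.6) = 38.6 + 0.45·1.2 = 39.14.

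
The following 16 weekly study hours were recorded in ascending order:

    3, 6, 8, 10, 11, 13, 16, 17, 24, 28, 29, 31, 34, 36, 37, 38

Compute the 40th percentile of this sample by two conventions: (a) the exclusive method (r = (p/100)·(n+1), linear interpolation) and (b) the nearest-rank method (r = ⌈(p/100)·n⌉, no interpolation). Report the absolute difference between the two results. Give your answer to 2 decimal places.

n = 16.
(a) r = 6.8; between ranks 6 (13) and 7 (16): 15.4.
(b) the nearest-rank method: rank 7 → 16.
|15.4 − 16| = 0.6.

0.60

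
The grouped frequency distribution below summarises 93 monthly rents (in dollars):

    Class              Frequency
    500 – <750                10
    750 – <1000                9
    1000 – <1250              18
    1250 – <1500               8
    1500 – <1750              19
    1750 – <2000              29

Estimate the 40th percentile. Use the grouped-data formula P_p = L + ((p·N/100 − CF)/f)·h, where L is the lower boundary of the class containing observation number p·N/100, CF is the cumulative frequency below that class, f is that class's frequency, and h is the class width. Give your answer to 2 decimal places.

1256.25

N = 93; target position k = 40/100 · 93 = 37.2.
Cumulative frequencies: 10, 19, 37, 45, 64, 93.
Observation 37.2 falls in the class 1250 – <1500.
L = 1250, CF = 37, f = 8, h = 250.
P40 = 1250 + ((37.2 − 37)/8)·250 = 1250 + 6.25 = 1256.25.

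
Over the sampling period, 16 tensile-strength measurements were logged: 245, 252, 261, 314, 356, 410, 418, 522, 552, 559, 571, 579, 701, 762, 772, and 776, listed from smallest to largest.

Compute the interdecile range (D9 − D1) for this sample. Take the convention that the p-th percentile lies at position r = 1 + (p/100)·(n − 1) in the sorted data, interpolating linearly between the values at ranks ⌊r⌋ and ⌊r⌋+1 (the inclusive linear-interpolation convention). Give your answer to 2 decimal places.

n = 16.
P10: r = 2.5; ranks 2–3 are 252, 261; interpolating gives 256.5.
P90: r = 14.5; ranks 14–15 are 762, 772; interpolating gives 767.
Difference: 767 − 256.5 = 510.5.

510.50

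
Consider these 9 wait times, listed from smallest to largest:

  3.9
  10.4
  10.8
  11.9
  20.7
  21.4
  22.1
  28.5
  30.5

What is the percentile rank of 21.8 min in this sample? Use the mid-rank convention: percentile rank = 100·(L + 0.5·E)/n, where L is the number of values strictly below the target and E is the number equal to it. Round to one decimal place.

66.7

Count below 21.8: L = 6; count equal: E = 0; n = 9.
Percentile rank = 100·(6 + 0.5·0)/9 = 100·6/9 = 66.67.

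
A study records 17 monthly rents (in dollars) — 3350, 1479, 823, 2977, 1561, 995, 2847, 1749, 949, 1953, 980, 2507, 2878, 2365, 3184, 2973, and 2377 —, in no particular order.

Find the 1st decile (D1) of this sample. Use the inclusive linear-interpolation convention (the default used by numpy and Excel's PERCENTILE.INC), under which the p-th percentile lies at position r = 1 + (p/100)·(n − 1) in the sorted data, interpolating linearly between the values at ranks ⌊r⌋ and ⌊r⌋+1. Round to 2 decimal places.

Sorted: 823, 949, 980, 995, 1479, 1561, 1749, 1953, 2365, 2377, 2507, 2847, 2878, 2973, 2977, 3184, 3350.
n = 17.
r = 1 + (10/100)·(17 − 1) = 1 + 1.6 = 2.6.
Rank 2 is 949 and rank 3 is 980.
Interpolate: 949 + 0.6·(980 − 949) = 949 + 0.6·31 = 967.6.

967.60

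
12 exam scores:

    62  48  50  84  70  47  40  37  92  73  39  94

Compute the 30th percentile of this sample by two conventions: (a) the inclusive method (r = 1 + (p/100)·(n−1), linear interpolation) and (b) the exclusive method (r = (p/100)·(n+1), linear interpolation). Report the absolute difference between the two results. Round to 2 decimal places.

1.00

Sorted: 37, 39, 40, 47, 48, 50, 62, 70, 73, 84, 92, 94.
n = 12.
(a) r = 4.3; between ranks 4 (47) and 5 (48): 47.3.
(b) r = 3.9; between ranks 3 (40) and 4 (47): 46.3.
|47.3 − 46.3| = 1.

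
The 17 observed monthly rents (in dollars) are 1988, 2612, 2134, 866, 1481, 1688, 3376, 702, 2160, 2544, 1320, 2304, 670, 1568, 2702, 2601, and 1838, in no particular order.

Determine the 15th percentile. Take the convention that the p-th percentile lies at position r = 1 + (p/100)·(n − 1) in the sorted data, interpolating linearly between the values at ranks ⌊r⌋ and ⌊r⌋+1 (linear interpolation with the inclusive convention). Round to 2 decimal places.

1047.60

Sorted: 670, 702, 866, 1320, 1481, 1568, 1688, 1838, 1988, 2134, 2160, 2304, 2544, 2601, 2612, 2702, 3376.
n = 17.
r = 1 + (15/100)·(17 − 1) = 1 + 2.4 = 3.4.
Rank 3 is 866 and rank 4 is 1320.
Interpolate: 866 + 0.4·(1320 − 866) = 866 + 0.4·454 = 1047.6.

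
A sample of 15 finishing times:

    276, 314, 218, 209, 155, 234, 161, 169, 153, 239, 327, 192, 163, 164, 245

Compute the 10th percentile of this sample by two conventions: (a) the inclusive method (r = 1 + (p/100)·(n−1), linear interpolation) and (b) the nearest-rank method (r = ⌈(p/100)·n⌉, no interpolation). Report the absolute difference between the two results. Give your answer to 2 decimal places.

Sorted: 153, 155, 161, 163, 164, 169, 192, 209, 218, 234, 239, 245, 276, 314, 327.
n = 15.
(a) r = 2.4; between ranks 2 (155) and 3 (161): 157.4.
(b) the nearest-rank method: rank 2 → 155.
|157.4 − 155| = 2.4.

2.40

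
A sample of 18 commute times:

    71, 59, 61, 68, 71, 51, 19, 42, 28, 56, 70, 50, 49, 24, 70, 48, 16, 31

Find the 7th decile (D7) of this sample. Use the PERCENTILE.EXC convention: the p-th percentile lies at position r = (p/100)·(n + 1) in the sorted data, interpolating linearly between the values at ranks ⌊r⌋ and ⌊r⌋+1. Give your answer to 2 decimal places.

63.10

Sorted: 16, 19, 24, 28, 31, 42, 48, 49, 50, 51, 56, 59, 61, 68, 70, 70, 71, 71.
n = 18.
r = (70/100)·(18 + 1) = 13.3.
Rank 13 is 61 and rank 14 is 68.
Interpolate: 61 + 0.3·(68 − 61) = 61 + 0.3·7 = 63.1.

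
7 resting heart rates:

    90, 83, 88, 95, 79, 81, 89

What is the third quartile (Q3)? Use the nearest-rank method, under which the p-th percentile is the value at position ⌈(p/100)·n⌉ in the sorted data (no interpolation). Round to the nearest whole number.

90

Sorted: 79, 81, 83, 88, 89, 90, 95.
n = 7.
Position = ⌈75/100 · 7⌉ = ⌈5.25⌉ = 6.
The value at rank 6 is 90.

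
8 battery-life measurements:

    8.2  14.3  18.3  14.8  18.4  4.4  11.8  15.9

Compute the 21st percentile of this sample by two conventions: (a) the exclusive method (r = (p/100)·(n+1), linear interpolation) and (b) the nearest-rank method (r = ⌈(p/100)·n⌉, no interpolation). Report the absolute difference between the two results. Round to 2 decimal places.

Sorted: 4.4, 8.2, 11.8, 14.3, 14.8, 15.9, 18.3, 18.4.
n = 8.
(a) r = 1.89; between ranks 1 (4.4) and 2 (8.2): 7.782.
(b) the nearest-rank method: rank 2 → 8.2.
|7.782 − 8.2| = 0.418.

0.42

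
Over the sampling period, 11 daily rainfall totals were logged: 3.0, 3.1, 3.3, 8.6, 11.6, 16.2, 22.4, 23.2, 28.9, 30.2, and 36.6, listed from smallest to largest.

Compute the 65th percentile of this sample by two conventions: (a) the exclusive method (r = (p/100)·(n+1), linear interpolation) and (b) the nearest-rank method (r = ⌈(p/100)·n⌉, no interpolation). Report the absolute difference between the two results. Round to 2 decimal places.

0.16

n = 11.
(a) r = 7.8; between ranks 7 (22.4) and 8 (23.2): 23.04.
(b) the nearest-rank method: rank 8 → 23.2.
|23.04 − 23.2| = 0.16.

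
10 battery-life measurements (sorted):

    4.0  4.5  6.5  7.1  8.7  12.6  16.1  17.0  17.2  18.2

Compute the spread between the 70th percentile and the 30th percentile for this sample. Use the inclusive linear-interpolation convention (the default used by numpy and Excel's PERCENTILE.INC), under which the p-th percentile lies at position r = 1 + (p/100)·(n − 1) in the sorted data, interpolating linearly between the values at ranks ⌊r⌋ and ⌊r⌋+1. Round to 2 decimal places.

n = 10.
P30: r = 3.7; ranks 3–4 are 6.5, 7.1; interpolating gives 6.92.
P70: r = 7.3; ranks 7–8 are 16.1, 17.0; interpolating gives 16.37.
Difference: 16.37 − 6.92 = 9.45.

9.45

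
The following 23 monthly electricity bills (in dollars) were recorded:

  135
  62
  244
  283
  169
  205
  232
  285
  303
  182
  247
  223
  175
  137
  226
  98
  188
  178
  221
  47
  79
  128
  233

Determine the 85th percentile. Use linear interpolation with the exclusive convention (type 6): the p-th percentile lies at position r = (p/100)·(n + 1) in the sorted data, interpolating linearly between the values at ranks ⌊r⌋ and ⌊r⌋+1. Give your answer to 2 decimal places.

261.40

Sorted: 47, 62, 79, 98, 128, 135, 137, 169, 175, 178, 182, 188, 205, 221, 223, 226, 232, 233, 244, 247, 283, 285, 303.
n = 23.
r = (85/100)·(23 + 1) = 20.4.
Rank 20 is 247 and rank 21 is 283.
Interpolate: 247 + 0.4·(283 − 247) = 247 + 0.4·36 = 261.4.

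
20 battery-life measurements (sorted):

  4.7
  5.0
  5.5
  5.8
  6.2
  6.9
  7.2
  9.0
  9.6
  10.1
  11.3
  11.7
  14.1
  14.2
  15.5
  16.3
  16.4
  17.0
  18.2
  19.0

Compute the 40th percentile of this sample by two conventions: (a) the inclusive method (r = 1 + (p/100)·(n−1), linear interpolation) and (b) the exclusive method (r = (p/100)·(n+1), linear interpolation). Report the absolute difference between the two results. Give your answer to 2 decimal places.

n = 20.
(a) r = 8.6; between ranks 8 (9.0) and 9 (9.6): 9.36.
(b) r = 8.4; between ranks 8 (9.0) and 9 (9.6): 9.24.
|9.36 − 9.24| = 0.12.

0.12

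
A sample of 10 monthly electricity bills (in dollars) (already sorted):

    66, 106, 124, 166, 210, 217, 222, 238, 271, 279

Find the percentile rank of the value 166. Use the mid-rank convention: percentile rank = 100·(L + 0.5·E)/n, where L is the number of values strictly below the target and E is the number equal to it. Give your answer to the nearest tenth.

Count below 166: L = 3; count equal: E = 1; n = 10.
Percentile rank = 100·(3 + 0.5·1)/10 = 100·3.5/10 = 35.

35.0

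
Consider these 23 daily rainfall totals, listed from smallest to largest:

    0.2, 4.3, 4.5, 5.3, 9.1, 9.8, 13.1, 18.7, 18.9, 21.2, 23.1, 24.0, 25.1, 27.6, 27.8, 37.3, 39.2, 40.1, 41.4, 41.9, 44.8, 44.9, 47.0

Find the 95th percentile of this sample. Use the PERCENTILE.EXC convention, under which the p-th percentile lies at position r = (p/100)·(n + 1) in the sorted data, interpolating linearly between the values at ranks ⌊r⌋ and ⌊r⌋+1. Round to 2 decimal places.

n = 23.
r = (95/100)·(23 + 1) = 22.8.
Rank 22 is 44.9 and rank 23 is 47.0.
Interpolate: 44.9 + 0.8·(47.0 − 44.9) = 44.9 + 0.8·2.1 = 46.58.

46.58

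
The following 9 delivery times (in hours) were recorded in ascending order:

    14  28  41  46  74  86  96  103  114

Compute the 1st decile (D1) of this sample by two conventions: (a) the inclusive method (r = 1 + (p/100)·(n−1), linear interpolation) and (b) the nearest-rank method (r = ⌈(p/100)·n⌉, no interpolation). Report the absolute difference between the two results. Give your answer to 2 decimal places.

11.20

n = 9.
(a) r = 1.8; between ranks 1 (14) and 2 (28): 25.2.
(b) the nearest-rank method: rank 1 → 14.
|25.2 − 14| = 11.2.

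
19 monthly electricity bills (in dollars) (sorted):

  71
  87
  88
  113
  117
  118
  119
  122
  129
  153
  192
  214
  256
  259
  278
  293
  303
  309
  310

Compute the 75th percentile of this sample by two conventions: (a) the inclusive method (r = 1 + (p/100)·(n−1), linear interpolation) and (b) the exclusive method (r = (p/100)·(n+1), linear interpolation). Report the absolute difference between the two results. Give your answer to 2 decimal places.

9.50

n = 19.
(a) r = 14.5; between ranks 14 (259) and 15 (278): 268.5.
(b) r = 15 → value at rank 15 = 278.
|268.5 − 278| = 9.5.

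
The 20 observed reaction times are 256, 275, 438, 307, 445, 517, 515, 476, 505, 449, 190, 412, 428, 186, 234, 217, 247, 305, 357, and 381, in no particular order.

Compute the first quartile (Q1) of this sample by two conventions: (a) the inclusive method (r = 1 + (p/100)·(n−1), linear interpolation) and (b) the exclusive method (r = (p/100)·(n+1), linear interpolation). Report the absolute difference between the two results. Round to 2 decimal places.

Sorted: 186, 190, 217, 234, 247, 256, 275, 305, 307, 357, 381, 412, 428, 438, 445, 449, 476, 505, 515, 517.
n = 20.
(a) r = 5.75; between ranks 5 (247) and 6 (256): 253.75.
(b) r = 5.25; between ranks 5 (247) and 6 (256): 249.25.
|253.75 − 249.25| = 4.5.

4.50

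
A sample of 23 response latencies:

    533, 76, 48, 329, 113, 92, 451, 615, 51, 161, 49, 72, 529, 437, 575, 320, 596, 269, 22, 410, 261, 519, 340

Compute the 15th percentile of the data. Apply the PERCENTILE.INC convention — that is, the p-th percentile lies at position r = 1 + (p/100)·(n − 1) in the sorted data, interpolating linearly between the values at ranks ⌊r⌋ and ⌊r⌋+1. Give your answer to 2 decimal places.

57.30

Sorted: 22, 48, 49, 51, 72, 76, 92, 113, 161, 261, 269, 320, 329, 340, 410, 437, 451, 519, 529, 533, 575, 596, 615.
n = 23.
r = 1 + (15/100)·(23 − 1) = 1 + 3.3 = 4.3.
Rank 4 is 51 and rank 5 is 72.
Interpolate: 51 + 0.3·(72 − 51) = 51 + 0.3·21 = 57.3.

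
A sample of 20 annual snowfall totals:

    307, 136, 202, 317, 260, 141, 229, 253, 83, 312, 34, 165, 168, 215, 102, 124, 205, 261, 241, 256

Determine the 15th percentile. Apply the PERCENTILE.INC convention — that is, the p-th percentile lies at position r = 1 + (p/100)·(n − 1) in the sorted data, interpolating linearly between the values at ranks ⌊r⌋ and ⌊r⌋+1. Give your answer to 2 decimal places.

Sorted: 34, 83, 102, 124, 136, 141, 165, 168, 202, 205, 215, 229, 241, 253, 256, 260, 261, 307, 312, 317.
n = 20.
r = 1 + (15/100)·(20 − 1) = 1 + 2.85 = 3.85.
Rank 3 is 102 and rank 4 is 124.
Interpolate: 102 + 0.85·(124 − 102) = 102 + 0.85·22 = 120.7.

120.70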